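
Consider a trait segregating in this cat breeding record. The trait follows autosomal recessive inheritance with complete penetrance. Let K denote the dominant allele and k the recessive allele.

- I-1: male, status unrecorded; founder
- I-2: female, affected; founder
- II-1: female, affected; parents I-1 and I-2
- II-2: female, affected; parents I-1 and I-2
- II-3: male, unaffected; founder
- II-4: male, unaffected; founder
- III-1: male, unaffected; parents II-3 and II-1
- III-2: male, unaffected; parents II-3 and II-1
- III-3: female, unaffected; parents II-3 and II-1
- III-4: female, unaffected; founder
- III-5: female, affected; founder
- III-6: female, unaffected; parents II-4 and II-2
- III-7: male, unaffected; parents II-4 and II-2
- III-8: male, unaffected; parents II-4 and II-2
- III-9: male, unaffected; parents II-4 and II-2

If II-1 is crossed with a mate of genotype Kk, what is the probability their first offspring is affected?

1/2

II-1 is affected, so II-1 is kk.
The cross gives 1/2 Kk : 1/2 kk, so P(offspring is affected) = 1/2.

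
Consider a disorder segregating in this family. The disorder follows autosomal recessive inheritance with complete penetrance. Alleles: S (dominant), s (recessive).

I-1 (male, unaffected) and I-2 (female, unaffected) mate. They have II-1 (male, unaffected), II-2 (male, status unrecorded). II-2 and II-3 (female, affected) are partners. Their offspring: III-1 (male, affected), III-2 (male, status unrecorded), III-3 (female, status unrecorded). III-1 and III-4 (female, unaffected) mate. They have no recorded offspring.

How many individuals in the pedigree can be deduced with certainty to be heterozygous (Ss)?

0

No individual's genotype is forced to Ss by the pedigree, so the count is 0.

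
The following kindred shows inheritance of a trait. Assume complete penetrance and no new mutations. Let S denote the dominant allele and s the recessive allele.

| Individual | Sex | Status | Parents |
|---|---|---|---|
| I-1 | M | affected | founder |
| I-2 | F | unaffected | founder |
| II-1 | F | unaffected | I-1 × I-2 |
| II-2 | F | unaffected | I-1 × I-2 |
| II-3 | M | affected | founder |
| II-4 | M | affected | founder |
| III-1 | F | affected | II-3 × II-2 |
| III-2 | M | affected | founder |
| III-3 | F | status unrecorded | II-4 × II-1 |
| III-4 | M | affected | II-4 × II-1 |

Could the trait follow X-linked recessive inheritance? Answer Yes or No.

A consistent assignment under X-linked recessive exists: I-1 X^s Y, I-2 X^S X^S, II-1 X^S X^s, II-2 X^S X^s, II-3 X^s Y, II-4 X^s Y, III-1 X^s X^s, III-2 X^s Y, III-3 X^S X^s, III-4 X^s Y.
In this assignment every recorded phenotype matches its genotype and every non-founder's genotype is obtainable from its parents' genotypes, so the pedigree is consistent.

Yes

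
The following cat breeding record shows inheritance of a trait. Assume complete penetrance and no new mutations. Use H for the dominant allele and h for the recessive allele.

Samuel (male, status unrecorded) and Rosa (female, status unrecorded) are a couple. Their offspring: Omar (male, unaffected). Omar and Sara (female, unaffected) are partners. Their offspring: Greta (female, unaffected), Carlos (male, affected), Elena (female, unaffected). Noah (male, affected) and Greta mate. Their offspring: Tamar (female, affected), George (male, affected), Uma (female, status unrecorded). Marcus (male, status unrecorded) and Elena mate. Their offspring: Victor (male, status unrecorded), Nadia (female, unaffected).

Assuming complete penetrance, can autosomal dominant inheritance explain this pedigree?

Under autosomal dominant, Carlos (affected, male) cannot arise from Omar (unaffected) × Sara (unaffected).

No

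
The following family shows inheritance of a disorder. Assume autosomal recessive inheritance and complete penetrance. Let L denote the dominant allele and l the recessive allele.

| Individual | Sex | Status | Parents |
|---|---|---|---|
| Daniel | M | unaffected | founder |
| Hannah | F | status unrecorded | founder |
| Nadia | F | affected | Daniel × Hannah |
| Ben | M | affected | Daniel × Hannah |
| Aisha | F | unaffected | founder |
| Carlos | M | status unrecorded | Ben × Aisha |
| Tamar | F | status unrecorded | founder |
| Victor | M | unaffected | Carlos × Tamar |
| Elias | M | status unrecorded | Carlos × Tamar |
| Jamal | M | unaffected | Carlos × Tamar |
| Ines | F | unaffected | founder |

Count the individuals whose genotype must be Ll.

Obligate heterozygotes: Daniel is unaffected so carries L and passed l to Nadia (ll), so Daniel is Ll.
Every other individual is either homozygous by phenotype or has at least one consistent homozygous assignment, so the count is 1.

1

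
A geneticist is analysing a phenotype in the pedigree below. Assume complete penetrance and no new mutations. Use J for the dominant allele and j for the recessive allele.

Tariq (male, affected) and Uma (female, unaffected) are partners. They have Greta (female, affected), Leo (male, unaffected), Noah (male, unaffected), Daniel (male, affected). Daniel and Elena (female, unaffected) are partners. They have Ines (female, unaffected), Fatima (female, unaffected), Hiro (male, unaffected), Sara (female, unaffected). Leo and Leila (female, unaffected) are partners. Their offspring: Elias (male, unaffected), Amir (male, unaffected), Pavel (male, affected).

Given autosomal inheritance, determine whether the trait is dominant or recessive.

recessive

Leo and Leila are both unaffected yet have an affected child Pavel. Under dominance, an affected child requires at least one affected parent, so the trait cannot be dominant.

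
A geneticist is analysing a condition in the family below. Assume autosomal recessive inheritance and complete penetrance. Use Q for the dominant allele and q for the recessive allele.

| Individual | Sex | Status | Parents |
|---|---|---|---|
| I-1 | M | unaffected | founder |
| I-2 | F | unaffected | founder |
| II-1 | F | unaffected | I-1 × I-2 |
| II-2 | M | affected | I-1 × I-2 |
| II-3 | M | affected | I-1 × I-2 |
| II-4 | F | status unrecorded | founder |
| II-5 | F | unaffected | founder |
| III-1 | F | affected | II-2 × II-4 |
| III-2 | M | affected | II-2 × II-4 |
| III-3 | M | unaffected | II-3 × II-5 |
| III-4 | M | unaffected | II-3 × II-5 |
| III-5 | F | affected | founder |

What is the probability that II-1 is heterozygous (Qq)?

2/3

I-1 is unaffected so carries Q and passed q to II-2 (qq), so I-1 is Qq.
I-2 is unaffected so carries Q and passed q to II-2 (qq), so I-2 is Qq.
Their cross gives offspring ratios 1/4 QQ : 1/2 Qq : 1/4 qq. Conditioning on II-1 being unaffected, P(Qq) = 1/2 / 3/4 = 2/3.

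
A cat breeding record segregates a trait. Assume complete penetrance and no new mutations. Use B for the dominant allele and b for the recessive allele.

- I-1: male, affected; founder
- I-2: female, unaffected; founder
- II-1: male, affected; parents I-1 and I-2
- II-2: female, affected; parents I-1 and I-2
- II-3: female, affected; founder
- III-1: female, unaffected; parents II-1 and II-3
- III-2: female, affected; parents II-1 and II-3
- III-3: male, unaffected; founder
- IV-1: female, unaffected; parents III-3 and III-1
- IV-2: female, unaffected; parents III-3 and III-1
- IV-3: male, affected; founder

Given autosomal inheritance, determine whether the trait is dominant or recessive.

II-1 and II-3 are both affected yet have an unaffected child III-1. Under a recessive model two affected parents are homozygous and every child would be affected, so the trait cannot be recessive.

dominant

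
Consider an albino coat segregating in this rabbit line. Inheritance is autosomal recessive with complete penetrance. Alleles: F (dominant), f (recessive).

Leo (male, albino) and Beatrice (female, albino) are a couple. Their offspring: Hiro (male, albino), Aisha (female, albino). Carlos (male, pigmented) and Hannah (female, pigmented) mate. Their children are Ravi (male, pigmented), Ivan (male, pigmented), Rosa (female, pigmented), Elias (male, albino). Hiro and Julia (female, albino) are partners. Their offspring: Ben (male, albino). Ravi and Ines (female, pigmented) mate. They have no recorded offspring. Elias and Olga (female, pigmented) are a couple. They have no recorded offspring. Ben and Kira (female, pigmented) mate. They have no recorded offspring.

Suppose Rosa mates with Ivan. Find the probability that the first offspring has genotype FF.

4/9

Carlos is pigmented so carries F and passed f to Elias (ff), so Carlos is Ff.
Hannah is pigmented so carries F and passed f to Elias (ff), so Hannah is Ff.
Rosa is a pigmented offspring of Carlos (Ff) × Hannah (Ff), whose cross gives 1/4 FF : 1/2 Ff : 1/4 ff; conditioning on being pigmented, Rosa is FF with probability 1/3, Ff with probability 2/3.
Ivan is a pigmented offspring of Carlos (Ff) × Hannah (Ff), whose cross gives 1/4 FF : 1/2 Ff : 1/4 ff; conditioning on being pigmented, Ivan is FF with probability 1/3, Ff with probability 2/3.
Summing over parental genotype combinations, P(offspring has genotype FF) = 1/9·1 + 2/9·1/2 + 2/9·1/2 + 4/9·1/4 = 4/9.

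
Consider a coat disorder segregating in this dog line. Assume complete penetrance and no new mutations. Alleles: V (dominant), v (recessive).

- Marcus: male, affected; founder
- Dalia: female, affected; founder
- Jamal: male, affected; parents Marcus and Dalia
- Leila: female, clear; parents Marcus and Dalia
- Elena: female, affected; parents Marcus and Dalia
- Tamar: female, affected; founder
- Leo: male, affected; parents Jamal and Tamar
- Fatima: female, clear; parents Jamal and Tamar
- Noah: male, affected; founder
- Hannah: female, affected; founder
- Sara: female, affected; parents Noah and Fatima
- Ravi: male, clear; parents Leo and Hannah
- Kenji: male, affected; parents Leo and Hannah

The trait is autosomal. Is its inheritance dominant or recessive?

dominant

Marcus and Dalia are both affected yet have a clear child Leila. Under a recessive model two affected parents are homozygous and every child would be affected, so the trait cannot be recessive.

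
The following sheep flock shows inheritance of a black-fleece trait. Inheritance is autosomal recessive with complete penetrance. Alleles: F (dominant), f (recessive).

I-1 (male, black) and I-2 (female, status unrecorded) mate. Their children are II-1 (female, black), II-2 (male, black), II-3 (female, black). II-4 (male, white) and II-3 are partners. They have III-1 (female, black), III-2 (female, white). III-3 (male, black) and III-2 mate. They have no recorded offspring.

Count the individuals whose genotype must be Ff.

Obligate heterozygotes: II-4 is white so carries F and passed f to III-1 (ff), so II-4 is Ff; III-2 is white so carries F and received f from II-3 (ff), so III-2 is Ff.
Every other individual is either homozygous by phenotype or has at least one consistent homozygous assignment, so the count is 2.

2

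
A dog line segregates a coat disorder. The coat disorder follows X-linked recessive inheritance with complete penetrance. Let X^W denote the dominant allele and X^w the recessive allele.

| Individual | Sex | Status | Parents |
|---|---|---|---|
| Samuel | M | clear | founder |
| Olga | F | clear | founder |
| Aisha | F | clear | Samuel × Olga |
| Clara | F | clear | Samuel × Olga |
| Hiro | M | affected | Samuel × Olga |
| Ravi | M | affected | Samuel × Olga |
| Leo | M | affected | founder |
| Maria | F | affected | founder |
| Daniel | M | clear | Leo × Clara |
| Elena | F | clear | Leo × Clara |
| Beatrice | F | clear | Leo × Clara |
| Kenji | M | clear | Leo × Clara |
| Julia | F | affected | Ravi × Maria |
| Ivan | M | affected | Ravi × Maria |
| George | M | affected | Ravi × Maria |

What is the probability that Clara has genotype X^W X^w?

1/17

Samuel is clear, so Samuel is X^W Y.
Olga is clear so carries W and passed w to Hiro (X^w Y), so Olga is X^W X^w.
Their cross gives offspring ratios 1/2 X^W X^W : 1/2 X^W X^w. Conditioning on Clara being clear, P(X^W X^w) = 1/2 / 1 = 1/2 before taking Clara's own offspring into account.
Leo is affected, so Leo is X^w Y.
Now use Clara's offspring. Probability of each recorded status — clear son Daniel: 1/2 if Clara is X^W X^w, 1 if X^W X^W; clear daughter Elena: 1/2 if Clara is X^W X^w, 1 if X^W X^W; clear daughter Beatrice: 1/2 if Clara is X^W X^w, 1 if X^W X^W; clear son Kenji: 1/2 if Clara is X^W X^w, 1 if X^W X^W.
Bayes: P(X^W X^w) = 1/2·1/16 / (1/2·1/16 + 1/2·1) = 1/17.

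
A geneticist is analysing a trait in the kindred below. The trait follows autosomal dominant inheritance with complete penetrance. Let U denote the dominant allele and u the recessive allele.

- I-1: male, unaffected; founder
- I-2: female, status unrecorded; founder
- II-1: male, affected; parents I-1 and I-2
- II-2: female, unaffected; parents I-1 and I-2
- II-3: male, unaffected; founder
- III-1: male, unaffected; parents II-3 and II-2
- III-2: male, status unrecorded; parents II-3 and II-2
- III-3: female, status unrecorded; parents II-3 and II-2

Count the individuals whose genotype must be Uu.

Obligate heterozygotes: I-2 passed U to II-1 (Uu, whose u came from I-1) and passed u to II-2 (uu), so I-2 is Uu; II-1 is affected so carries U and received u from I-1 (uu), so II-1 is Uu.
Every other individual is either homozygous by phenotype or has at least one consistent homozygous assignment, so the count is 2.

2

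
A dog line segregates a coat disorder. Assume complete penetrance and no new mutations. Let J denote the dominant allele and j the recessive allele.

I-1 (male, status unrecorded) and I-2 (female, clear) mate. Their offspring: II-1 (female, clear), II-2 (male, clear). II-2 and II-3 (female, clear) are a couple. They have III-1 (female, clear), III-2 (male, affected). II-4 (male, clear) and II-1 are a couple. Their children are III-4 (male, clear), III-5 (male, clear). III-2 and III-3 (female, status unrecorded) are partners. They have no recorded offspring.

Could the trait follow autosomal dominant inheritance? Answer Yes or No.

No

Under autosomal dominant, III-2 (affected, male) cannot arise from II-2 (clear) × II-3 (clear).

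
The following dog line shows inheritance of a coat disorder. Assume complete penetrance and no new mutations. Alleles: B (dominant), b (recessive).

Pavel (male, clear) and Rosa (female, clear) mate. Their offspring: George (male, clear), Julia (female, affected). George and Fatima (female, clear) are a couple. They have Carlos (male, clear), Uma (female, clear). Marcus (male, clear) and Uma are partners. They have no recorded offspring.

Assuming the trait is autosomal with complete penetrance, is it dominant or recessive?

recessive

Pavel and Rosa are both clear yet have an affected child Julia. Under dominance, an affected child requires at least one affected parent, so the trait cannot be dominant.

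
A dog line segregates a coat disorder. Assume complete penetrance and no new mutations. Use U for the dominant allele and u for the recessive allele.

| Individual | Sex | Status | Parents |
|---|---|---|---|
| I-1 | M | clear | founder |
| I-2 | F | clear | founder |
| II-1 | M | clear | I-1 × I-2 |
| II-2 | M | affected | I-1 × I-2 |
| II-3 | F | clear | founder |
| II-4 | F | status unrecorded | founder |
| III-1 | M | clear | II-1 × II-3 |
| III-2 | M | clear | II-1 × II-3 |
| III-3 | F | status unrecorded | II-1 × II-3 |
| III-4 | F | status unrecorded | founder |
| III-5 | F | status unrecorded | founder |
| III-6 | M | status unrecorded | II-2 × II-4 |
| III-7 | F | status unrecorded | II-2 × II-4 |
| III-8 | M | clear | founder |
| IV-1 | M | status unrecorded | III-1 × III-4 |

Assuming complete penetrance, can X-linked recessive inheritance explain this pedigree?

A consistent assignment under X-linked recessive exists: I-1 X^U Y, I-2 X^U X^u, II-1 X^U Y, II-2 X^u Y, II-3 X^U X^U, II-4 X^U X^U, III-1 X^U Y, III-2 X^U Y, III-3 X^U X^U, III-4 X^U X^U, III-5 X^U X^U, III-6 X^U Y, III-7 X^U X^u, III-8 X^U Y, IV-1 X^U Y.
In this assignment every recorded phenotype matches its genotype and every non-founder's genotype is obtainable from its parents' genotypes, so the pedigree is consistent.

Yes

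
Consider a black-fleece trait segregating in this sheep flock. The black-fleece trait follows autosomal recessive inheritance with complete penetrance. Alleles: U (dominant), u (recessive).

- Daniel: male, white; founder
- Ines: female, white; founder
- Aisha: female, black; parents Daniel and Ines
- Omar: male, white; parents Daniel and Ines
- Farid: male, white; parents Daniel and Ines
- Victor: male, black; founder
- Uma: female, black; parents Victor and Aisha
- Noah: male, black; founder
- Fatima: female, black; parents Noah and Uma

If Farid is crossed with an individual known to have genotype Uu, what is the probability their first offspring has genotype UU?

1/3

Daniel is white so carries U and passed u to Aisha (uu), so Daniel is Uu.
Ines is white so carries U and passed u to Aisha (uu), so Ines is Uu.
Farid is a white offspring of Daniel (Uu) × Ines (Uu), whose cross gives 1/4 UU : 1/2 Uu : 1/4 uu; conditioning on being white, Farid is UU with probability 1/3, Uu with probability 2/3.
Summing over parental genotype combinations, P(offspring has genotype UU) = 1/3·1/2 + 2/3·1/4 = 1/3.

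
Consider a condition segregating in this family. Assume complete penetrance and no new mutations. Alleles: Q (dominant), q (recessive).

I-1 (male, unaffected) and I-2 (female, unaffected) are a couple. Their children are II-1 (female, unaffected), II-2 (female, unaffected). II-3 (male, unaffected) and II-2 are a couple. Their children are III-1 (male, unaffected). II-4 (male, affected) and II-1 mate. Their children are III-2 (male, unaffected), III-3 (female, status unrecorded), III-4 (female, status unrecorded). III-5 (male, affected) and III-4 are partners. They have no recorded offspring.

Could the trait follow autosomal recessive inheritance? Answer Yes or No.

Yes

A consistent assignment under autosomal recessive exists: I-1 QQ, I-2 QQ, II-1 QQ, II-2 QQ, II-3 QQ, II-4 qq, III-1 QQ, III-2 Qq, III-3 Qq, III-4 Qq, III-5 qq.
In this assignment every recorded phenotype matches its genotype and every non-founder's genotype is obtainable from its parents' genotypes, so the pedigree is consistent.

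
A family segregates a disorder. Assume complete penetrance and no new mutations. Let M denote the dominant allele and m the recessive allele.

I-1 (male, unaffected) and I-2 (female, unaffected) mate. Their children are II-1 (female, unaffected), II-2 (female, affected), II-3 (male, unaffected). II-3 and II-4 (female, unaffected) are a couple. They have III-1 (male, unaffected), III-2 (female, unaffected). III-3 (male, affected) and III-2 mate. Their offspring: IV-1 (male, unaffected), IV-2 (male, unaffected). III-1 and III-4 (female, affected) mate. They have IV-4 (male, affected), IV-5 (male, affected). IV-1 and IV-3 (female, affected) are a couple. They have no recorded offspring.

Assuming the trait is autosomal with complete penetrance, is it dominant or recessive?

recessive

I-1 and I-2 are both unaffected yet have an affected child II-2. Under dominance, an affected child requires at least one affected parent, so the trait cannot be dominant.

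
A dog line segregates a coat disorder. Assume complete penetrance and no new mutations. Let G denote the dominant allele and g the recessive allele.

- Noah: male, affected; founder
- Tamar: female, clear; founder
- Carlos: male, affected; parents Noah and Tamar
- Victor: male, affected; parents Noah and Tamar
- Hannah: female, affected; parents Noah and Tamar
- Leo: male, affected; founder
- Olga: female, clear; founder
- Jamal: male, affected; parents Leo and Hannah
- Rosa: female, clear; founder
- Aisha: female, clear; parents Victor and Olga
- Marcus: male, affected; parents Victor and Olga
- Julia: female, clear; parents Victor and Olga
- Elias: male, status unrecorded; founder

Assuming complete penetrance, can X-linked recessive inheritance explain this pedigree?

Yes

A consistent assignment under X-linked recessive exists: Noah X^g Y, Tamar X^G X^g, Carlos X^g Y, Victor X^g Y, Hannah X^g X^g, Leo X^g Y, Olga X^G X^g, Jamal X^g Y, Rosa X^G X^G, Aisha X^G X^g, Marcus X^g Y, Julia X^G X^g, Elias X^G Y.
In this assignment every recorded phenotype matches its genotype and every non-founder's genotype is obtainable from its parents' genotypes, so the pedigree is consistent.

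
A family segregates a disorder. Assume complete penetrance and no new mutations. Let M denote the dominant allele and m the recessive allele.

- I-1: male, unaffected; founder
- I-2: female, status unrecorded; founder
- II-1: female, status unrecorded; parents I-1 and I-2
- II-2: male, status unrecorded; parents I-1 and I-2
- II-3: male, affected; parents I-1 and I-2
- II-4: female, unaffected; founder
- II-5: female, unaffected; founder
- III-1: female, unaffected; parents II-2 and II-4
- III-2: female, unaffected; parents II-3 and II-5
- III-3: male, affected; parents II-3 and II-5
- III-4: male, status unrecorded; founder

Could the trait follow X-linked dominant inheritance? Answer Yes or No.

No

Under X-linked dominant, III-2 (unaffected, female) cannot arise from II-3 (affected) × II-5 (unaffected).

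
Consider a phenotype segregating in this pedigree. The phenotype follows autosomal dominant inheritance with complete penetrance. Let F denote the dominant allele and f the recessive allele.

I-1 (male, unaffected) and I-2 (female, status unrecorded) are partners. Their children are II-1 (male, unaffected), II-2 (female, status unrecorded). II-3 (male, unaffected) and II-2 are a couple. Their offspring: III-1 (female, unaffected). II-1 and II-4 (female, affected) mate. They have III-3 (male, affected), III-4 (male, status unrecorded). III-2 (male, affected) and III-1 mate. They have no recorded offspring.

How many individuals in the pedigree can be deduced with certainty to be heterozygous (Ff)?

Obligate heterozygotes: III-3 is affected so carries F and received f from II-1 (ff), so III-3 is Ff.
Every other individual is either homozygous by phenotype or has at least one consistent homozygous assignment, so the count is 1.

1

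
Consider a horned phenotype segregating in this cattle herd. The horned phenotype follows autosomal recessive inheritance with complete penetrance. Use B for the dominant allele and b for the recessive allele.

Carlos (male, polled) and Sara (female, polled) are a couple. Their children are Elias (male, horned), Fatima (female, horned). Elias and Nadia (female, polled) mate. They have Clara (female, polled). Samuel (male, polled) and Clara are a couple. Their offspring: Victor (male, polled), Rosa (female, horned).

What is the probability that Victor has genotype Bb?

2/3

Samuel is polled so carries B and passed b to Rosa (bb), so Samuel is Bb.
Clara is polled so carries B and received b from Elias (bb), so Clara is Bb.
Their cross gives offspring ratios 1/4 BB : 1/2 Bb : 1/4 bb. Conditioning on Victor being polled, P(Bb) = 1/2 / 3/4 = 2/3.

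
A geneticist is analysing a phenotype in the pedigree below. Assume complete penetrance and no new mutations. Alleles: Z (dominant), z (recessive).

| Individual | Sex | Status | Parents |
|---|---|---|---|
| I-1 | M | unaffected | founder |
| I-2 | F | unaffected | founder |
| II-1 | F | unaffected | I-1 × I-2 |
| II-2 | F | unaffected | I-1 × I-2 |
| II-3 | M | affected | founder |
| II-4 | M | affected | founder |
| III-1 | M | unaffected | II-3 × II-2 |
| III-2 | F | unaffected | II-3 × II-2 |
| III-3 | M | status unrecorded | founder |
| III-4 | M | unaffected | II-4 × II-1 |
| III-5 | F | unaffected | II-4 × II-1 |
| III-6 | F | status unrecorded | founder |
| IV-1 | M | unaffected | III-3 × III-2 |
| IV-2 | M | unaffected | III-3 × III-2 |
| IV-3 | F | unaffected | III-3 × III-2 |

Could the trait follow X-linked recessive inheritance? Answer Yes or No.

Yes

A consistent assignment under X-linked recessive exists: I-1 X^Z Y, I-2 X^Z X^Z, II-1 X^Z X^Z, II-2 X^Z X^Z, II-3 X^z Y, II-4 X^z Y, III-1 X^Z Y, III-2 X^Z X^z, III-3 X^Z Y, III-4 X^Z Y, III-5 X^Z X^z, III-6 X^Z X^Z, IV-1 X^Z Y, IV-2 X^Z Y, IV-3 X^Z X^Z.
In this assignment every recorded phenotype matches its genotype and every non-founder's genotype is obtainable from its parents' genotypes, so the pedigree is consistent.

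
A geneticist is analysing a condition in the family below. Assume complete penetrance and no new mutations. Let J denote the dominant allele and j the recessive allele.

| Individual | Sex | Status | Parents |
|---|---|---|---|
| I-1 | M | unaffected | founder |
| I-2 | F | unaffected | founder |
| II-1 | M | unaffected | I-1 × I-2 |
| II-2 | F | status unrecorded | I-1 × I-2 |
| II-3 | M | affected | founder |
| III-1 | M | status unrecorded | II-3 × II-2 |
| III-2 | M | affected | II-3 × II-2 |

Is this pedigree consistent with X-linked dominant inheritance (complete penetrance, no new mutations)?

No

No assignment of genotypes under X-linked dominant satisfies every parent–offspring relationship, so the pedigree is inconsistent.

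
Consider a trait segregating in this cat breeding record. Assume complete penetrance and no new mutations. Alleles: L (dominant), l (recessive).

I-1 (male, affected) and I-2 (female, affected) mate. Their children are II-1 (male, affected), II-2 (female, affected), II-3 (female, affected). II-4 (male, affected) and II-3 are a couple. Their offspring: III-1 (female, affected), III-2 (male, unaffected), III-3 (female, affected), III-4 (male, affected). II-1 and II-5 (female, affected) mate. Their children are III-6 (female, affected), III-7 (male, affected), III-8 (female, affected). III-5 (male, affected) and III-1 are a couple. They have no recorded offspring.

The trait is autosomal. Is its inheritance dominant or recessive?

II-4 and II-3 are both affected yet have an unaffected child III-2. Under a recessive model two affected parents are homozygous and every child would be affected, so the trait cannot be recessive.

dominant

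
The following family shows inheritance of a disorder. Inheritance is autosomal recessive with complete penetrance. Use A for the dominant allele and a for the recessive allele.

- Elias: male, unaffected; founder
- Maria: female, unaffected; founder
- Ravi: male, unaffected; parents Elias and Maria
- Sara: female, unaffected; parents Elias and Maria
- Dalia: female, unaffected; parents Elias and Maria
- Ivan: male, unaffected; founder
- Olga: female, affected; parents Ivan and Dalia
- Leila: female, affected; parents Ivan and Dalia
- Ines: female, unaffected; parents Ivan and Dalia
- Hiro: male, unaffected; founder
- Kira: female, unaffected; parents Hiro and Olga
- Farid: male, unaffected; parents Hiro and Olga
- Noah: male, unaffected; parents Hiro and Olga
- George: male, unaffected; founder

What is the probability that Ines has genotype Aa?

Ivan is unaffected so carries A and passed a to Olga (aa), so Ivan is Aa.
Dalia is unaffected so carries A and passed a to Olga (aa), so Dalia is Aa.
Their cross gives offspring ratios 1/4 AA : 1/2 Aa : 1/4 aa. Conditioning on Ines being unaffected, P(Aa) = 1/2 / 3/4 = 2/3.

2/3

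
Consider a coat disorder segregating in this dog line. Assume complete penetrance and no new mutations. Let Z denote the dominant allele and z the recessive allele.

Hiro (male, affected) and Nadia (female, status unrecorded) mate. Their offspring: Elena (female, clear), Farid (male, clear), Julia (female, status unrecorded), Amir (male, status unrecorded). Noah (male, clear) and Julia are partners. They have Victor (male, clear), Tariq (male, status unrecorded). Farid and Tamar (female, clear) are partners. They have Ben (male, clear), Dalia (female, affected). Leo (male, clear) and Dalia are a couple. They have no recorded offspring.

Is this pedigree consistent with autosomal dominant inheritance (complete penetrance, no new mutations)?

Under autosomal dominant, Dalia (affected, female) cannot arise from Farid (clear) × Tamar (clear).

No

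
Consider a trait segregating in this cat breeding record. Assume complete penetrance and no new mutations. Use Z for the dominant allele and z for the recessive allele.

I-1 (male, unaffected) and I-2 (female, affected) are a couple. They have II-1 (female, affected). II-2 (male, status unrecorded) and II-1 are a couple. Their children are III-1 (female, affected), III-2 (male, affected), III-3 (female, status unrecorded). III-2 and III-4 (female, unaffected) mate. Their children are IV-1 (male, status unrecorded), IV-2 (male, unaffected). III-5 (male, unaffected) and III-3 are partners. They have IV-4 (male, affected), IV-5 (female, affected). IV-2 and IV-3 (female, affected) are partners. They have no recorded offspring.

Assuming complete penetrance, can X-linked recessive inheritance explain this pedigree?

No

Under X-linked recessive, II-1 (affected, female) cannot arise from I-1 (unaffected) × I-2 (affected).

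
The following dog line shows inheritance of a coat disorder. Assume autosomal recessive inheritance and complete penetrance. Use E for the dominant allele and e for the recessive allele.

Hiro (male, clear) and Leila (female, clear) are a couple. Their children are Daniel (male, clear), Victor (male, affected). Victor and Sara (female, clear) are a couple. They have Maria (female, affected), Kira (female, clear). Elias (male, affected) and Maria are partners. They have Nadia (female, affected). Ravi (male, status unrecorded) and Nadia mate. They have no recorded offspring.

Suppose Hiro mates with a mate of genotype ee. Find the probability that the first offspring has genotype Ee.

Hiro is clear so carries E and passed e to Victor (ee), so Hiro is Ee.
The cross gives 1/2 Ee : 1/2 ee, so P(offspring has genotype Ee) = 1/2.

1/2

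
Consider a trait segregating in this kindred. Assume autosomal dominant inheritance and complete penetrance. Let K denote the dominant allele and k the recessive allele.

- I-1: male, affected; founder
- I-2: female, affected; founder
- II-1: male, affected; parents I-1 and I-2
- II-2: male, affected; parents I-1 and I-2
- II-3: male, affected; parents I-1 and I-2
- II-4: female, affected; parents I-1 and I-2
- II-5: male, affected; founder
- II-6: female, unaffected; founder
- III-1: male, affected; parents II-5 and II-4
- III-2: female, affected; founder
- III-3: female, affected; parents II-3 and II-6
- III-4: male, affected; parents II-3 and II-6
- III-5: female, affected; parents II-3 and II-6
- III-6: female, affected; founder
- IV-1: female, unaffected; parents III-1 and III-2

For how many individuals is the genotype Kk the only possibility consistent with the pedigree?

5

Obligate heterozygotes: III-1 is affected so carries K and passed k to IV-1 (kk), so III-1 is Kk; III-2 is affected so carries K and passed k to IV-1 (kk), so III-2 is Kk; III-3 is affected so carries K and received k from II-6 (kk), so III-3 is Kk; III-4 is affected so carries K and received k from II-6 (kk), so III-4 is Kk; III-5 is affected so carries K and received k from II-6 (kk), so III-5 is Kk.
Every other individual is either homozygous by phenotype or has at least one consistent homozygous assignment, so the count is 5.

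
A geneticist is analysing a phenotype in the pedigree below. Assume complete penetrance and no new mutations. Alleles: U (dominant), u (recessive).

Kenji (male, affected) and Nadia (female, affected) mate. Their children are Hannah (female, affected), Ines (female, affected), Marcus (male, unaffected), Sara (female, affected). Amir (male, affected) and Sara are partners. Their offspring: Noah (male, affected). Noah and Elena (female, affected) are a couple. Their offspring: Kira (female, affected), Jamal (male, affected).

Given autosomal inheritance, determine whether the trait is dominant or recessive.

Kenji and Nadia are both affected yet have an unaffected child Marcus. Under a recessive model two affected parents are homozygous and every child would be affected, so the trait cannot be recessive.

dominant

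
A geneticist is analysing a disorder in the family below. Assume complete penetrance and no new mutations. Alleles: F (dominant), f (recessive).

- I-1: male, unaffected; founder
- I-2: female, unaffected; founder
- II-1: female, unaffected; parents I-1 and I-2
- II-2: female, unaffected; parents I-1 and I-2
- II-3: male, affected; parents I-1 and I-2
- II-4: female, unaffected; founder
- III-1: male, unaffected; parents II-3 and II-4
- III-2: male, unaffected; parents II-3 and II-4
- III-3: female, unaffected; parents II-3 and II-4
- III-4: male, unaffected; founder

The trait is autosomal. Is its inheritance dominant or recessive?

I-1 and I-2 are both unaffected yet have an affected child II-3. Under dominance, an affected child requires at least one affected parent, so the trait cannot be dominant.

recessive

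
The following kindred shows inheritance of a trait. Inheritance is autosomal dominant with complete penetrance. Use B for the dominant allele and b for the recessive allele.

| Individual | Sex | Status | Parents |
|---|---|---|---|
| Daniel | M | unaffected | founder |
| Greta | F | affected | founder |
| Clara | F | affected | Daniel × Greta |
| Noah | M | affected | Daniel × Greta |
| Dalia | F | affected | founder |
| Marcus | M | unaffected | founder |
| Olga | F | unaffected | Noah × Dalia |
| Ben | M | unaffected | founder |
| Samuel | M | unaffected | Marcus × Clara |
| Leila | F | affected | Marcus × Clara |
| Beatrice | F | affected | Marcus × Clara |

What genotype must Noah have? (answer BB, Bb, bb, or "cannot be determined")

From phenotype alone, Noah is BB or Bb.
Noah is affected so carries B and received b from Daniel (bb), so Noah is Bb.

Bb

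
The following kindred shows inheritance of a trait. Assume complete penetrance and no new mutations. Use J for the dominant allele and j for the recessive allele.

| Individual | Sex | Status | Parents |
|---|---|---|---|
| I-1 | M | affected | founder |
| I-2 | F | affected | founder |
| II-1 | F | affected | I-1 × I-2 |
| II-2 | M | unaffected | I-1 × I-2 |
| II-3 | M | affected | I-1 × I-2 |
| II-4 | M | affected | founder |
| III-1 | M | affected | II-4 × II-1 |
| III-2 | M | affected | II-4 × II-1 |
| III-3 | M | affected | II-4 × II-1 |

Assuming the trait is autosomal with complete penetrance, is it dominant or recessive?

I-1 and I-2 are both affected yet have an unaffected child II-2. Under a recessive model two affected parents are homozygous and every child would be affected, so the trait cannot be recessive.

dominant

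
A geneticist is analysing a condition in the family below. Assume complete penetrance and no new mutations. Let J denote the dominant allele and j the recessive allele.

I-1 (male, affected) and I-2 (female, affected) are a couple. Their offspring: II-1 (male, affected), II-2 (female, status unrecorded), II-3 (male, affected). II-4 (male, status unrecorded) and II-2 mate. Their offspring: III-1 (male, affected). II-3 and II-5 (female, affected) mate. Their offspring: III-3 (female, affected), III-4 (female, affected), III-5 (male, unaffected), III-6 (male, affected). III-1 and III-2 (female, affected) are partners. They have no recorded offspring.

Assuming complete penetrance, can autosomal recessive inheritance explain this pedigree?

No

Under autosomal recessive, III-5 (unaffected, male) cannot arise from II-3 (affected) × II-5 (affected).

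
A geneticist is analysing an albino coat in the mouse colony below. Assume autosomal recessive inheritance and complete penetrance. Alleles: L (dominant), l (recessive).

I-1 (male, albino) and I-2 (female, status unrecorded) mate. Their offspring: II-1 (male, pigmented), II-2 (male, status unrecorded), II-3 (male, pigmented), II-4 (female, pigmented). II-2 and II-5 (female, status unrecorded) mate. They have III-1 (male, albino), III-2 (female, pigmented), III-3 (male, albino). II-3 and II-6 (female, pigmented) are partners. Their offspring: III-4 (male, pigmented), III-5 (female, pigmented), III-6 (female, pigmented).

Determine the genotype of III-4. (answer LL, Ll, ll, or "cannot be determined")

III-4's phenotype allows LL or Ll, and no parent or child forces a single allele at both positions; consistent genotype assignments exist with III-4 as LL or Ll.

cannot be determined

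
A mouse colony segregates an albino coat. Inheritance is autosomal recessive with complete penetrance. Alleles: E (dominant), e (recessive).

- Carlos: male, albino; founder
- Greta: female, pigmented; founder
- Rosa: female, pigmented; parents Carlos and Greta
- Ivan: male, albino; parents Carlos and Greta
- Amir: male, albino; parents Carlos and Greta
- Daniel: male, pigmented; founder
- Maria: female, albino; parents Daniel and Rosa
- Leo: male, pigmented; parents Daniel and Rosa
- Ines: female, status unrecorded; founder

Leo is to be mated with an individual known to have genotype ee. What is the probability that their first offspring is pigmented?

2/3

Daniel is pigmented so carries E and passed e to Maria (ee), so Daniel is Ee.
Rosa is pigmented so carries E and received e from Carlos (ee), so Rosa is Ee.
Leo is a pigmented offspring of Daniel (Ee) × Rosa (Ee), whose cross gives 1/4 EE : 1/2 Ee : 1/4 ee; conditioning on being pigmented, Leo is EE with probability 1/3, Ee with probability 2/3.
Summing over parental genotype combinations, P(offspring is pigmented) = 1/3·1 + 2/3·1/2 = 2/3.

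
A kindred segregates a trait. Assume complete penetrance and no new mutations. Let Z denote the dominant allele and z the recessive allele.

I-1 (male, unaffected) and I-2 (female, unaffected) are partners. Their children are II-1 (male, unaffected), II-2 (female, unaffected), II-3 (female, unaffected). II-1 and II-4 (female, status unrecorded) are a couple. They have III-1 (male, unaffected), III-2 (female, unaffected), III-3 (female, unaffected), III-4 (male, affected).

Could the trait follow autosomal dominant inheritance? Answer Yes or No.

A consistent assignment under autosomal dominant exists: I-1 zz, I-2 zz, II-1 zz, II-2 zz, II-3 zz, II-4 Zz, III-1 zz, III-2 zz, III-3 zz, III-4 Zz.
In this assignment every recorded phenotype matches its genotype and every non-founder's genotype is obtainable from its parents' genotypes, so the pedigree is consistent.

Yes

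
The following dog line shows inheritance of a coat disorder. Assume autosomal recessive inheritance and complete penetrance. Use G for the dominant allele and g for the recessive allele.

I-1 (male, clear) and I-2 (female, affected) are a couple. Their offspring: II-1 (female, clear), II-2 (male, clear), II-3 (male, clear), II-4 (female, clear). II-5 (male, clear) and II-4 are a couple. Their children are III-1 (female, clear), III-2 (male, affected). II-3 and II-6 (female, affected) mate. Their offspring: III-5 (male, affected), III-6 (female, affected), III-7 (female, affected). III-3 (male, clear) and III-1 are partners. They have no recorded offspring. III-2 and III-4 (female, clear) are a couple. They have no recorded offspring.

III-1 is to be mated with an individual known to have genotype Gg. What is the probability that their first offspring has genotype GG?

1/3

II-5 is clear so carries G and passed g to III-2 (gg), so II-5 is Gg.
II-4 is clear so carries G and received g from I-2 (gg), so II-4 is Gg.
III-1 is a clear offspring of II-5 (Gg) × II-4 (Gg), whose cross gives 1/4 GG : 1/2 Gg : 1/4 gg; conditioning on being clear, III-1 is GG with probability 1/3, Gg with probability 2/3.
Summing over parental genotype combinations, P(offspring has genotype GG) = 1/3·1/2 + 2/3·1/4 = 1/3.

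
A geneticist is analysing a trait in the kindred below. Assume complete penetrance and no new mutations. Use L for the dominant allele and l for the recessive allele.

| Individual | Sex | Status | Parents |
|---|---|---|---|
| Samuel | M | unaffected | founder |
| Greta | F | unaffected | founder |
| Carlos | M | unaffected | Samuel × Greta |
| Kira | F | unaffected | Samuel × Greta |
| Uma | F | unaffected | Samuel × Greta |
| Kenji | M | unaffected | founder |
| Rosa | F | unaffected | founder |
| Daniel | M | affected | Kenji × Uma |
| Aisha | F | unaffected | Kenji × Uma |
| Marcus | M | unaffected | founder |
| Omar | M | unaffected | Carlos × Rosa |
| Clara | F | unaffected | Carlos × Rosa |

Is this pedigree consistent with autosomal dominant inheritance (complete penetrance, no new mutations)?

No

Under autosomal dominant, Daniel (affected, male) cannot arise from Kenji (unaffected) × Uma (unaffected).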